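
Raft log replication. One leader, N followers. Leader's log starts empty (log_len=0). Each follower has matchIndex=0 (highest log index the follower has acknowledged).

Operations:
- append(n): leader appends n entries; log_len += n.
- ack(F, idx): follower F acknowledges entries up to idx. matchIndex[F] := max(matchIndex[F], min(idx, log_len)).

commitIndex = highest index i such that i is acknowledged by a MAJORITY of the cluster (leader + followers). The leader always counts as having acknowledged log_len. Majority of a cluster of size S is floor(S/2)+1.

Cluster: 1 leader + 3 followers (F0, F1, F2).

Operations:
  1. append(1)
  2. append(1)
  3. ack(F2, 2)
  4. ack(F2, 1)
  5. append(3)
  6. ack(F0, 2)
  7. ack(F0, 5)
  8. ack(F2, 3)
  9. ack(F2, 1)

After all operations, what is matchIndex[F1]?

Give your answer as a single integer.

Answer: 0

Derivation:
Op 1: append 1 -> log_len=1
Op 2: append 1 -> log_len=2
Op 3: F2 acks idx 2 -> match: F0=0 F1=0 F2=2; commitIndex=0
Op 4: F2 acks idx 1 -> match: F0=0 F1=0 F2=2; commitIndex=0
Op 5: append 3 -> log_len=5
Op 6: F0 acks idx 2 -> match: F0=2 F1=0 F2=2; commitIndex=2
Op 7: F0 acks idx 5 -> match: F0=5 F1=0 F2=2; commitIndex=2
Op 8: F2 acks idx 3 -> match: F0=5 F1=0 F2=3; commitIndex=3
Op 9: F2 acks idx 1 -> match: F0=5 F1=0 F2=3; commitIndex=3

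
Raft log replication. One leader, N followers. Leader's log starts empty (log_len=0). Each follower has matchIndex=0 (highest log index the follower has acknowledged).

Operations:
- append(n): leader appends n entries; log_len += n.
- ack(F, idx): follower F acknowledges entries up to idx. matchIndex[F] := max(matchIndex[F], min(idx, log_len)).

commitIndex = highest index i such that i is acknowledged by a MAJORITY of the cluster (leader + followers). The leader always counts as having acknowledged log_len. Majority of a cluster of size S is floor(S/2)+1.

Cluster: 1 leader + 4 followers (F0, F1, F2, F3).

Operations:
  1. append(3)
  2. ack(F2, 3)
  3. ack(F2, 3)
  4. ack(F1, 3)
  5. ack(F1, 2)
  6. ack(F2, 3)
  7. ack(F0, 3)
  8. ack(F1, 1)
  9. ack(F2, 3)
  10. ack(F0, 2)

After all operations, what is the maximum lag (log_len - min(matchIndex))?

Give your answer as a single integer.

Op 1: append 3 -> log_len=3
Op 2: F2 acks idx 3 -> match: F0=0 F1=0 F2=3 F3=0; commitIndex=0
Op 3: F2 acks idx 3 -> match: F0=0 F1=0 F2=3 F3=0; commitIndex=0
Op 4: F1 acks idx 3 -> match: F0=0 F1=3 F2=3 F3=0; commitIndex=3
Op 5: F1 acks idx 2 -> match: F0=0 F1=3 F2=3 F3=0; commitIndex=3
Op 6: F2 acks idx 3 -> match: F0=0 F1=3 F2=3 F3=0; commitIndex=3
Op 7: F0 acks idx 3 -> match: F0=3 F1=3 F2=3 F3=0; commitIndex=3
Op 8: F1 acks idx 1 -> match: F0=3 F1=3 F2=3 F3=0; commitIndex=3
Op 9: F2 acks idx 3 -> match: F0=3 F1=3 F2=3 F3=0; commitIndex=3
Op 10: F0 acks idx 2 -> match: F0=3 F1=3 F2=3 F3=0; commitIndex=3

Answer: 3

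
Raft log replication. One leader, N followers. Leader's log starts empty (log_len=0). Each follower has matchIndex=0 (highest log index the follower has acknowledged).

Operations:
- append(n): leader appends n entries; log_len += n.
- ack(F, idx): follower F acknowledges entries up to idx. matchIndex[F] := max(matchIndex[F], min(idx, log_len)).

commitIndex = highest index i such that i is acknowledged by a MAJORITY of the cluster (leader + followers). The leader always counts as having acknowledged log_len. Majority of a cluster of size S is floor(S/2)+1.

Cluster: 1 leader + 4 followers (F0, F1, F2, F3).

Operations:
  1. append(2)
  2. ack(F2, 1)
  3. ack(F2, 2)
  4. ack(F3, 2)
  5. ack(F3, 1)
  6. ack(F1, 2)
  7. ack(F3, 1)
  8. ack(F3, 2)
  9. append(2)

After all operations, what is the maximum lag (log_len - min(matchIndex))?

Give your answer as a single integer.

Op 1: append 2 -> log_len=2
Op 2: F2 acks idx 1 -> match: F0=0 F1=0 F2=1 F3=0; commitIndex=0
Op 3: F2 acks idx 2 -> match: F0=0 F1=0 F2=2 F3=0; commitIndex=0
Op 4: F3 acks idx 2 -> match: F0=0 F1=0 F2=2 F3=2; commitIndex=2
Op 5: F3 acks idx 1 -> match: F0=0 F1=0 F2=2 F3=2; commitIndex=2
Op 6: F1 acks idx 2 -> match: F0=0 F1=2 F2=2 F3=2; commitIndex=2
Op 7: F3 acks idx 1 -> match: F0=0 F1=2 F2=2 F3=2; commitIndex=2
Op 8: F3 acks idx 2 -> match: F0=0 F1=2 F2=2 F3=2; commitIndex=2
Op 9: append 2 -> log_len=4

Answer: 4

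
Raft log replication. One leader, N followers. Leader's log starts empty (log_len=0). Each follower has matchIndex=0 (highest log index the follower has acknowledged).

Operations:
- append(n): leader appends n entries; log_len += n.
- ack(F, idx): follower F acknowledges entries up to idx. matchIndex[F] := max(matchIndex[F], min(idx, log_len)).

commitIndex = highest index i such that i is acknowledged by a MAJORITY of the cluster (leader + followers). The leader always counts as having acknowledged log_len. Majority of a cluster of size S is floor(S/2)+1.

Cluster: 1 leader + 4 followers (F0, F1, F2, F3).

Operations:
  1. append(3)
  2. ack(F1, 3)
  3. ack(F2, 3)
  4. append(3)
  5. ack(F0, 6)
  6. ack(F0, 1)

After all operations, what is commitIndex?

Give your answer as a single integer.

Op 1: append 3 -> log_len=3
Op 2: F1 acks idx 3 -> match: F0=0 F1=3 F2=0 F3=0; commitIndex=0
Op 3: F2 acks idx 3 -> match: F0=0 F1=3 F2=3 F3=0; commitIndex=3
Op 4: append 3 -> log_len=6
Op 5: F0 acks idx 6 -> match: F0=6 F1=3 F2=3 F3=0; commitIndex=3
Op 6: F0 acks idx 1 -> match: F0=6 F1=3 F2=3 F3=0; commitIndex=3

Answer: 3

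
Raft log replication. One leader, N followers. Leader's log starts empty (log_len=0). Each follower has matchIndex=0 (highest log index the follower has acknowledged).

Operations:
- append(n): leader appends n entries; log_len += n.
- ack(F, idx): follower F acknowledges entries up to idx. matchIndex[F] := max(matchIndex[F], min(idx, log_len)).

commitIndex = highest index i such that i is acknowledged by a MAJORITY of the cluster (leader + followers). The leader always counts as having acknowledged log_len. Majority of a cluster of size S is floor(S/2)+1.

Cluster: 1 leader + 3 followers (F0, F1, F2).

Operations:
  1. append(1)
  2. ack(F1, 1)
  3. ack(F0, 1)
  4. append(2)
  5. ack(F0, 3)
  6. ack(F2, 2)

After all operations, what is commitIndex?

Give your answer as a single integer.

Op 1: append 1 -> log_len=1
Op 2: F1 acks idx 1 -> match: F0=0 F1=1 F2=0; commitIndex=0
Op 3: F0 acks idx 1 -> match: F0=1 F1=1 F2=0; commitIndex=1
Op 4: append 2 -> log_len=3
Op 5: F0 acks idx 3 -> match: F0=3 F1=1 F2=0; commitIndex=1
Op 6: F2 acks idx 2 -> match: F0=3 F1=1 F2=2; commitIndex=2

Answer: 2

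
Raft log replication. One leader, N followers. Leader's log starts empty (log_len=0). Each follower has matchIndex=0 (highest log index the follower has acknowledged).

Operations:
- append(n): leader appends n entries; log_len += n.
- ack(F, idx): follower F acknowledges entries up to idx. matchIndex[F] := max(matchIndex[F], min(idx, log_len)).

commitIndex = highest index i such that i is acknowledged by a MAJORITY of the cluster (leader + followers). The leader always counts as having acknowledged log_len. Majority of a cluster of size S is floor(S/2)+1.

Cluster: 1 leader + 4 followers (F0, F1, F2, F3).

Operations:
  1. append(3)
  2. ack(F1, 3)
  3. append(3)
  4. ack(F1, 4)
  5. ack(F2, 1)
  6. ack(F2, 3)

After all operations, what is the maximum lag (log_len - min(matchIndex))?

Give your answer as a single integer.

Op 1: append 3 -> log_len=3
Op 2: F1 acks idx 3 -> match: F0=0 F1=3 F2=0 F3=0; commitIndex=0
Op 3: append 3 -> log_len=6
Op 4: F1 acks idx 4 -> match: F0=0 F1=4 F2=0 F3=0; commitIndex=0
Op 5: F2 acks idx 1 -> match: F0=0 F1=4 F2=1 F3=0; commitIndex=1
Op 6: F2 acks idx 3 -> match: F0=0 F1=4 F2=3 F3=0; commitIndex=3

Answer: 6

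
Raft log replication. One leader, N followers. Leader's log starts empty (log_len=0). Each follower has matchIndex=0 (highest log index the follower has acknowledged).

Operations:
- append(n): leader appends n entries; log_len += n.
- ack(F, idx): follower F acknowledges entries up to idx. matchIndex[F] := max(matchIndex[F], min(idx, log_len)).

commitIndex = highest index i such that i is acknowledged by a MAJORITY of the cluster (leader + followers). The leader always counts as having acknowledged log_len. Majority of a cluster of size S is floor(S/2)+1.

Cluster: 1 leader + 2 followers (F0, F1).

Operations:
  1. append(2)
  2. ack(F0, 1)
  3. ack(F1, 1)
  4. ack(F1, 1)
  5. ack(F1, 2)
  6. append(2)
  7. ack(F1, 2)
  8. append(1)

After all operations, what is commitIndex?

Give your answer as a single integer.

Answer: 2

Derivation:
Op 1: append 2 -> log_len=2
Op 2: F0 acks idx 1 -> match: F0=1 F1=0; commitIndex=1
Op 3: F1 acks idx 1 -> match: F0=1 F1=1; commitIndex=1
Op 4: F1 acks idx 1 -> match: F0=1 F1=1; commitIndex=1
Op 5: F1 acks idx 2 -> match: F0=1 F1=2; commitIndex=2
Op 6: append 2 -> log_len=4
Op 7: F1 acks idx 2 -> match: F0=1 F1=2; commitIndex=2
Op 8: append 1 -> log_len=5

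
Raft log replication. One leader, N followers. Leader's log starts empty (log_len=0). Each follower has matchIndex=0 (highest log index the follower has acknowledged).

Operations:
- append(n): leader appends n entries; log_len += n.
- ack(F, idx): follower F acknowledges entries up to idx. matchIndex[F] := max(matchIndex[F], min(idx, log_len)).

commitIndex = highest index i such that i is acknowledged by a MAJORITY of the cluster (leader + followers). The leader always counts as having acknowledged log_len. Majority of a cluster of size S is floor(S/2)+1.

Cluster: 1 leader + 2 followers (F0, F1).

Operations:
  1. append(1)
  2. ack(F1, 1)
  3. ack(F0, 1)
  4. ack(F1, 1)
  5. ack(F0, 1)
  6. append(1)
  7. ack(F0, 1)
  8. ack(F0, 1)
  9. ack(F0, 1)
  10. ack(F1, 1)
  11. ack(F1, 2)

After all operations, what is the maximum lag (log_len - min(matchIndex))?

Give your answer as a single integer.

Op 1: append 1 -> log_len=1
Op 2: F1 acks idx 1 -> match: F0=0 F1=1; commitIndex=1
Op 3: F0 acks idx 1 -> match: F0=1 F1=1; commitIndex=1
Op 4: F1 acks idx 1 -> match: F0=1 F1=1; commitIndex=1
Op 5: F0 acks idx 1 -> match: F0=1 F1=1; commitIndex=1
Op 6: append 1 -> log_len=2
Op 7: F0 acks idx 1 -> match: F0=1 F1=1; commitIndex=1
Op 8: F0 acks idx 1 -> match: F0=1 F1=1; commitIndex=1
Op 9: F0 acks idx 1 -> match: F0=1 F1=1; commitIndex=1
Op 10: F1 acks idx 1 -> match: F0=1 F1=1; commitIndex=1
Op 11: F1 acks idx 2 -> match: F0=1 F1=2; commitIndex=2

Answer: 1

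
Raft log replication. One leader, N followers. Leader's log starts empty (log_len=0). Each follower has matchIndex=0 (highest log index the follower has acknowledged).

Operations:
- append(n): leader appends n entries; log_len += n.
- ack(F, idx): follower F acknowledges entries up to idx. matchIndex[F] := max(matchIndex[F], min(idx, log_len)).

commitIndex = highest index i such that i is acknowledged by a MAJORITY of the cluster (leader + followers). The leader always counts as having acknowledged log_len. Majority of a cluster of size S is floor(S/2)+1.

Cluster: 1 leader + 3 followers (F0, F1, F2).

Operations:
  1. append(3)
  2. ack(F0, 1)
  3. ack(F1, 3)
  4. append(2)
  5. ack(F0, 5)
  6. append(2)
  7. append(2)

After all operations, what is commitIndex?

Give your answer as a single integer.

Op 1: append 3 -> log_len=3
Op 2: F0 acks idx 1 -> match: F0=1 F1=0 F2=0; commitIndex=0
Op 3: F1 acks idx 3 -> match: F0=1 F1=3 F2=0; commitIndex=1
Op 4: append 2 -> log_len=5
Op 5: F0 acks idx 5 -> match: F0=5 F1=3 F2=0; commitIndex=3
Op 6: append 2 -> log_len=7
Op 7: append 2 -> log_len=9

Answer: 3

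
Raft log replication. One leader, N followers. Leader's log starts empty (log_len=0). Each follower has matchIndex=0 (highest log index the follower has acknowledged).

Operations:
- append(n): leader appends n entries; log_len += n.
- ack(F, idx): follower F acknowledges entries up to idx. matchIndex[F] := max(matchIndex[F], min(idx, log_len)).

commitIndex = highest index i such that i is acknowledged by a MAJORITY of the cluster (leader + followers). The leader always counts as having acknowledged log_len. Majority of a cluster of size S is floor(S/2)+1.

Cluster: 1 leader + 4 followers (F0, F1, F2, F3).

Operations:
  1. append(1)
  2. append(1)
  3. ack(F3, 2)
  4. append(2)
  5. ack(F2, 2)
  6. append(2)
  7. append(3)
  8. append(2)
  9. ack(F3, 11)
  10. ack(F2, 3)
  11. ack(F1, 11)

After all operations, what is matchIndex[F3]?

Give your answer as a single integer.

Answer: 11

Derivation:
Op 1: append 1 -> log_len=1
Op 2: append 1 -> log_len=2
Op 3: F3 acks idx 2 -> match: F0=0 F1=0 F2=0 F3=2; commitIndex=0
Op 4: append 2 -> log_len=4
Op 5: F2 acks idx 2 -> match: F0=0 F1=0 F2=2 F3=2; commitIndex=2
Op 6: append 2 -> log_len=6
Op 7: append 3 -> log_len=9
Op 8: append 2 -> log_len=11
Op 9: F3 acks idx 11 -> match: F0=0 F1=0 F2=2 F3=11; commitIndex=2
Op 10: F2 acks idx 3 -> match: F0=0 F1=0 F2=3 F3=11; commitIndex=3
Op 11: F1 acks idx 11 -> match: F0=0 F1=11 F2=3 F3=11; commitIndex=11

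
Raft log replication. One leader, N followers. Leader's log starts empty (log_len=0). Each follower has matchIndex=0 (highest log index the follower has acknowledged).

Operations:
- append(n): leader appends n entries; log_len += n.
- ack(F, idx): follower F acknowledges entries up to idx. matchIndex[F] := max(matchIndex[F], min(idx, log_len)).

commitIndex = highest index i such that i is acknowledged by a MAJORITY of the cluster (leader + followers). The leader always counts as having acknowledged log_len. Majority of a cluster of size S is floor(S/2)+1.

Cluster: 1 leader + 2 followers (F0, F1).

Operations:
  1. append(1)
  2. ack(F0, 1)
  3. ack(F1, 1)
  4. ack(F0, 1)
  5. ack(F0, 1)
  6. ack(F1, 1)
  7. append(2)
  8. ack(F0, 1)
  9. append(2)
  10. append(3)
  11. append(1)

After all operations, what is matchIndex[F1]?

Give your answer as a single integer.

Op 1: append 1 -> log_len=1
Op 2: F0 acks idx 1 -> match: F0=1 F1=0; commitIndex=1
Op 3: F1 acks idx 1 -> match: F0=1 F1=1; commitIndex=1
Op 4: F0 acks idx 1 -> match: F0=1 F1=1; commitIndex=1
Op 5: F0 acks idx 1 -> match: F0=1 F1=1; commitIndex=1
Op 6: F1 acks idx 1 -> match: F0=1 F1=1; commitIndex=1
Op 7: append 2 -> log_len=3
Op 8: F0 acks idx 1 -> match: F0=1 F1=1; commitIndex=1
Op 9: append 2 -> log_len=5
Op 10: append 3 -> log_len=8
Op 11: append 1 -> log_len=9

Answer: 1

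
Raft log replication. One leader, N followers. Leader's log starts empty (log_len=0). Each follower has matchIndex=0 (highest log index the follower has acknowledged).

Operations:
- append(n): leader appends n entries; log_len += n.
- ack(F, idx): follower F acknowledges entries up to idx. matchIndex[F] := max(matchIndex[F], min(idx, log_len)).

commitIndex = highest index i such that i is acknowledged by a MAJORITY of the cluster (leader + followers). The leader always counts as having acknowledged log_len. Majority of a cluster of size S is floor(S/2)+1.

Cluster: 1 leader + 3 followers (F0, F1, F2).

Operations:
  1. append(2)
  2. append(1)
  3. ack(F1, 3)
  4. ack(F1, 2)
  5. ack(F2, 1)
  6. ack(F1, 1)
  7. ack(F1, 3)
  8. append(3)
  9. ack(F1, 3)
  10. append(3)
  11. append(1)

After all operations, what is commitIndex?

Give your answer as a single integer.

Op 1: append 2 -> log_len=2
Op 2: append 1 -> log_len=3
Op 3: F1 acks idx 3 -> match: F0=0 F1=3 F2=0; commitIndex=0
Op 4: F1 acks idx 2 -> match: F0=0 F1=3 F2=0; commitIndex=0
Op 5: F2 acks idx 1 -> match: F0=0 F1=3 F2=1; commitIndex=1
Op 6: F1 acks idx 1 -> match: F0=0 F1=3 F2=1; commitIndex=1
Op 7: F1 acks idx 3 -> match: F0=0 F1=3 F2=1; commitIndex=1
Op 8: append 3 -> log_len=6
Op 9: F1 acks idx 3 -> match: F0=0 F1=3 F2=1; commitIndex=1
Op 10: append 3 -> log_len=9
Op 11: append 1 -> log_len=10

Answer: 1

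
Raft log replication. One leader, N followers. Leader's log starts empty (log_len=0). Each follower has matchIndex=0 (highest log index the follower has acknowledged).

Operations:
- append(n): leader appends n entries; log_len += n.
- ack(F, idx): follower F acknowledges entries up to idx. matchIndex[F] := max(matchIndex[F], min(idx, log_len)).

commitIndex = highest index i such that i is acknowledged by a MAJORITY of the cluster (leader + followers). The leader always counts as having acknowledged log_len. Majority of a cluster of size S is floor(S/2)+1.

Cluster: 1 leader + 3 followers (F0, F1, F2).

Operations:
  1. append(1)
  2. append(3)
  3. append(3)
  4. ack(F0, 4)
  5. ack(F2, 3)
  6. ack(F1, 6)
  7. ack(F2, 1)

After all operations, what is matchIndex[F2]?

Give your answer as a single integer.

Answer: 3

Derivation:
Op 1: append 1 -> log_len=1
Op 2: append 3 -> log_len=4
Op 3: append 3 -> log_len=7
Op 4: F0 acks idx 4 -> match: F0=4 F1=0 F2=0; commitIndex=0
Op 5: F2 acks idx 3 -> match: F0=4 F1=0 F2=3; commitIndex=3
Op 6: F1 acks idx 6 -> match: F0=4 F1=6 F2=3; commitIndex=4
Op 7: F2 acks idx 1 -> match: F0=4 F1=6 F2=3; commitIndex=4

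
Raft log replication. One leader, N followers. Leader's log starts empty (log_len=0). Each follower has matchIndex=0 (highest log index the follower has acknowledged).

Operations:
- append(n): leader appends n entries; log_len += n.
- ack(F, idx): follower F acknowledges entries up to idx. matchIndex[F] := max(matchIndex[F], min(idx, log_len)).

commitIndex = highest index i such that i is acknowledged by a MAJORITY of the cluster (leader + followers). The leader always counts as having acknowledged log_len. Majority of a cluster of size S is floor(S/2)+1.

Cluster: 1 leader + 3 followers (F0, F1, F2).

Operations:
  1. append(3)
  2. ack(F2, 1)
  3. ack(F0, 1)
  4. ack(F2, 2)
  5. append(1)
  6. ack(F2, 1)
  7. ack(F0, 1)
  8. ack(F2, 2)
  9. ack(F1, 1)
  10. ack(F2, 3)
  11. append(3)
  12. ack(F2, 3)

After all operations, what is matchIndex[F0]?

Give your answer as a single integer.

Op 1: append 3 -> log_len=3
Op 2: F2 acks idx 1 -> match: F0=0 F1=0 F2=1; commitIndex=0
Op 3: F0 acks idx 1 -> match: F0=1 F1=0 F2=1; commitIndex=1
Op 4: F2 acks idx 2 -> match: F0=1 F1=0 F2=2; commitIndex=1
Op 5: append 1 -> log_len=4
Op 6: F2 acks idx 1 -> match: F0=1 F1=0 F2=2; commitIndex=1
Op 7: F0 acks idx 1 -> match: F0=1 F1=0 F2=2; commitIndex=1
Op 8: F2 acks idx 2 -> match: F0=1 F1=0 F2=2; commitIndex=1
Op 9: F1 acks idx 1 -> match: F0=1 F1=1 F2=2; commitIndex=1
Op 10: F2 acks idx 3 -> match: F0=1 F1=1 F2=3; commitIndex=1
Op 11: append 3 -> log_len=7
Op 12: F2 acks idx 3 -> match: F0=1 F1=1 F2=3; commitIndex=1

Answer: 1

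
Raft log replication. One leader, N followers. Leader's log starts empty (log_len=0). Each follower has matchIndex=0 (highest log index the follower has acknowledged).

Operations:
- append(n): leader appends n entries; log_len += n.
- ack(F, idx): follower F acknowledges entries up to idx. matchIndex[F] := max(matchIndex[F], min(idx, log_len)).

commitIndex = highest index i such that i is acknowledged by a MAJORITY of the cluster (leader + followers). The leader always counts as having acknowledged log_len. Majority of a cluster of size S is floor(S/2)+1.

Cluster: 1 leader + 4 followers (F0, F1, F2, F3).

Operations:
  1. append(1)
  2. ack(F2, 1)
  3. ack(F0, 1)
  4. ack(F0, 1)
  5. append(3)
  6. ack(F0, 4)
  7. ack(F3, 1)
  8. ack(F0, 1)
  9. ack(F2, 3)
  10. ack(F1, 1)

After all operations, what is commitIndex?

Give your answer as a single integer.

Answer: 3

Derivation:
Op 1: append 1 -> log_len=1
Op 2: F2 acks idx 1 -> match: F0=0 F1=0 F2=1 F3=0; commitIndex=0
Op 3: F0 acks idx 1 -> match: F0=1 F1=0 F2=1 F3=0; commitIndex=1
Op 4: F0 acks idx 1 -> match: F0=1 F1=0 F2=1 F3=0; commitIndex=1
Op 5: append 3 -> log_len=4
Op 6: F0 acks idx 4 -> match: F0=4 F1=0 F2=1 F3=0; commitIndex=1
Op 7: F3 acks idx 1 -> match: F0=4 F1=0 F2=1 F3=1; commitIndex=1
Op 8: F0 acks idx 1 -> match: F0=4 F1=0 F2=1 F3=1; commitIndex=1
Op 9: F2 acks idx 3 -> match: F0=4 F1=0 F2=3 F3=1; commitIndex=3
Op 10: F1 acks idx 1 -> match: F0=4 F1=1 F2=3 F3=1; commitIndex=3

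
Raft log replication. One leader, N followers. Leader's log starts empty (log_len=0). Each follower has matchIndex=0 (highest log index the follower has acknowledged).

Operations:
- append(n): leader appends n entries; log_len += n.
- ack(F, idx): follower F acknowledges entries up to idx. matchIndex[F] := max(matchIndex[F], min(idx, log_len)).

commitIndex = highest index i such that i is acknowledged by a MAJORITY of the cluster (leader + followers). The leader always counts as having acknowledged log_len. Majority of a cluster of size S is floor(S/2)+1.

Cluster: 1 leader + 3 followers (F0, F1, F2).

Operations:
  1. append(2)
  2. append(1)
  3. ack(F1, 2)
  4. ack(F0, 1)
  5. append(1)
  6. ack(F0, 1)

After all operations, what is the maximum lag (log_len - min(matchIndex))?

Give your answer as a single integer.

Op 1: append 2 -> log_len=2
Op 2: append 1 -> log_len=3
Op 3: F1 acks idx 2 -> match: F0=0 F1=2 F2=0; commitIndex=0
Op 4: F0 acks idx 1 -> match: F0=1 F1=2 F2=0; commitIndex=1
Op 5: append 1 -> log_len=4
Op 6: F0 acks idx 1 -> match: F0=1 F1=2 F2=0; commitIndex=1

Answer: 4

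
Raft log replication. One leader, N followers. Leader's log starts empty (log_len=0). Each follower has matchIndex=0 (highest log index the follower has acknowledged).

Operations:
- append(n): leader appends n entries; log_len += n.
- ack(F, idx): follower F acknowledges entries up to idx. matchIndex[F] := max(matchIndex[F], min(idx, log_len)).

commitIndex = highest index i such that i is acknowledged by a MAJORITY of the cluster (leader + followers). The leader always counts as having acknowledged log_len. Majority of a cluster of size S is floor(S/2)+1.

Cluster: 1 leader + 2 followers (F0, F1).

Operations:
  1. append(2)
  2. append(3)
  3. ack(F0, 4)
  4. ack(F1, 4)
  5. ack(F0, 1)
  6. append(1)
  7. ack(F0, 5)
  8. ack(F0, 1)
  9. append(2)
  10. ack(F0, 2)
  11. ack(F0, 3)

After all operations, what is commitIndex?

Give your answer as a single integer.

Op 1: append 2 -> log_len=2
Op 2: append 3 -> log_len=5
Op 3: F0 acks idx 4 -> match: F0=4 F1=0; commitIndex=4
Op 4: F1 acks idx 4 -> match: F0=4 F1=4; commitIndex=4
Op 5: F0 acks idx 1 -> match: F0=4 F1=4; commitIndex=4
Op 6: append 1 -> log_len=6
Op 7: F0 acks idx 5 -> match: F0=5 F1=4; commitIndex=5
Op 8: F0 acks idx 1 -> match: F0=5 F1=4; commitIndex=5
Op 9: append 2 -> log_len=8
Op 10: F0 acks idx 2 -> match: F0=5 F1=4; commitIndex=5
Op 11: F0 acks idx 3 -> match: F0=5 F1=4; commitIndex=5

Answer: 5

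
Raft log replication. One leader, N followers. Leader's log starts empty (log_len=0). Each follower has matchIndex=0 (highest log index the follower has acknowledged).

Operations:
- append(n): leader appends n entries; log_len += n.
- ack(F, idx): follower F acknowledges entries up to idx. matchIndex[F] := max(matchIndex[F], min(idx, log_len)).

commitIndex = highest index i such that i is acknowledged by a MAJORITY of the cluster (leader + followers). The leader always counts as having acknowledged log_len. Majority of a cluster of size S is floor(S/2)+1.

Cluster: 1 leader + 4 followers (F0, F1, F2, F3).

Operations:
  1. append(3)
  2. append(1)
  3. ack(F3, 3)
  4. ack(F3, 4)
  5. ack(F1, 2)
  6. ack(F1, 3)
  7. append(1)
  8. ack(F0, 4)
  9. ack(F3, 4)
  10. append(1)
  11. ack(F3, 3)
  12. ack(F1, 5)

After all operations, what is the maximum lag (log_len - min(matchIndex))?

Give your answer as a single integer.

Op 1: append 3 -> log_len=3
Op 2: append 1 -> log_len=4
Op 3: F3 acks idx 3 -> match: F0=0 F1=0 F2=0 F3=3; commitIndex=0
Op 4: F3 acks idx 4 -> match: F0=0 F1=0 F2=0 F3=4; commitIndex=0
Op 5: F1 acks idx 2 -> match: F0=0 F1=2 F2=0 F3=4; commitIndex=2
Op 6: F1 acks idx 3 -> match: F0=0 F1=3 F2=0 F3=4; commitIndex=3
Op 7: append 1 -> log_len=5
Op 8: F0 acks idx 4 -> match: F0=4 F1=3 F2=0 F3=4; commitIndex=4
Op 9: F3 acks idx 4 -> match: F0=4 F1=3 F2=0 F3=4; commitIndex=4
Op 10: append 1 -> log_len=6
Op 11: F3 acks idx 3 -> match: F0=4 F1=3 F2=0 F3=4; commitIndex=4
Op 12: F1 acks idx 5 -> match: F0=4 F1=5 F2=0 F3=4; commitIndex=4

Answer: 6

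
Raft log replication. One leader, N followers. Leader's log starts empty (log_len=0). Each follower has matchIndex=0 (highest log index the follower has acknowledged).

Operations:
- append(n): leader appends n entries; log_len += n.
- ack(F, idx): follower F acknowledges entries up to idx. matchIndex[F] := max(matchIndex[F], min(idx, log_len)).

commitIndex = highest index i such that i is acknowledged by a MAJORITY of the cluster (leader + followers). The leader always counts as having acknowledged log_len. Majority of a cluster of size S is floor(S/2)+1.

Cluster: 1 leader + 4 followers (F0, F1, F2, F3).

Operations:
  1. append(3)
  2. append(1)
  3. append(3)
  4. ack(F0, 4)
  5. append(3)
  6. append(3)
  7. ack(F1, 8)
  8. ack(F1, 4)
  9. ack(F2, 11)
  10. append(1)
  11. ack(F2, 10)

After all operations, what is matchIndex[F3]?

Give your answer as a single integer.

Answer: 0

Derivation:
Op 1: append 3 -> log_len=3
Op 2: append 1 -> log_len=4
Op 3: append 3 -> log_len=7
Op 4: F0 acks idx 4 -> match: F0=4 F1=0 F2=0 F3=0; commitIndex=0
Op 5: append 3 -> log_len=10
Op 6: append 3 -> log_len=13
Op 7: F1 acks idx 8 -> match: F0=4 F1=8 F2=0 F3=0; commitIndex=4
Op 8: F1 acks idx 4 -> match: F0=4 F1=8 F2=0 F3=0; commitIndex=4
Op 9: F2 acks idx 11 -> match: F0=4 F1=8 F2=11 F3=0; commitIndex=8
Op 10: append 1 -> log_len=14
Op 11: F2 acks idx 10 -> match: F0=4 F1=8 F2=11 F3=0; commitIndex=8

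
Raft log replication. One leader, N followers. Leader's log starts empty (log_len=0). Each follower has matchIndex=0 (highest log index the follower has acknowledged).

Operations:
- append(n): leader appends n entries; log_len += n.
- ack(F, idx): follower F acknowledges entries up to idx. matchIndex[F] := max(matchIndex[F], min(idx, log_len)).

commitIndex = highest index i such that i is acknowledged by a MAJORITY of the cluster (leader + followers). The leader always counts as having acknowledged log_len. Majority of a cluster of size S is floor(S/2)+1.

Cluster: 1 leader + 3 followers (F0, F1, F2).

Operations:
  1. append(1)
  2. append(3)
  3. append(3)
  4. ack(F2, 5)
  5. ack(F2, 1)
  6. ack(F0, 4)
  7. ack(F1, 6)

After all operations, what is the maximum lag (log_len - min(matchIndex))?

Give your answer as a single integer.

Answer: 3

Derivation:
Op 1: append 1 -> log_len=1
Op 2: append 3 -> log_len=4
Op 3: append 3 -> log_len=7
Op 4: F2 acks idx 5 -> match: F0=0 F1=0 F2=5; commitIndex=0
Op 5: F2 acks idx 1 -> match: F0=0 F1=0 F2=5; commitIndex=0
Op 6: F0 acks idx 4 -> match: F0=4 F1=0 F2=5; commitIndex=4
Op 7: F1 acks idx 6 -> match: F0=4 F1=6 F2=5; commitIndex=5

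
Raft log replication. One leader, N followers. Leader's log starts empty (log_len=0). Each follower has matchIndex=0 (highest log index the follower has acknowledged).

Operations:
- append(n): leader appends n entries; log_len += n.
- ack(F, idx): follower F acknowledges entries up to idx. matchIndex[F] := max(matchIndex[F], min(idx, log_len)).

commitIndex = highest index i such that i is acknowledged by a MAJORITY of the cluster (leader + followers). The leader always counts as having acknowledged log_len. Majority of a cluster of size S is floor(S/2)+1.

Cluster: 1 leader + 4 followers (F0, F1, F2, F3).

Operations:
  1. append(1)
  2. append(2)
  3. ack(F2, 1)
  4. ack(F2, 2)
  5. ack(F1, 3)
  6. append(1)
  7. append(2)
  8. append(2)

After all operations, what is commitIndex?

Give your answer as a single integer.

Op 1: append 1 -> log_len=1
Op 2: append 2 -> log_len=3
Op 3: F2 acks idx 1 -> match: F0=0 F1=0 F2=1 F3=0; commitIndex=0
Op 4: F2 acks idx 2 -> match: F0=0 F1=0 F2=2 F3=0; commitIndex=0
Op 5: F1 acks idx 3 -> match: F0=0 F1=3 F2=2 F3=0; commitIndex=2
Op 6: append 1 -> log_len=4
Op 7: append 2 -> log_len=6
Op 8: append 2 -> log_len=8

Answer: 2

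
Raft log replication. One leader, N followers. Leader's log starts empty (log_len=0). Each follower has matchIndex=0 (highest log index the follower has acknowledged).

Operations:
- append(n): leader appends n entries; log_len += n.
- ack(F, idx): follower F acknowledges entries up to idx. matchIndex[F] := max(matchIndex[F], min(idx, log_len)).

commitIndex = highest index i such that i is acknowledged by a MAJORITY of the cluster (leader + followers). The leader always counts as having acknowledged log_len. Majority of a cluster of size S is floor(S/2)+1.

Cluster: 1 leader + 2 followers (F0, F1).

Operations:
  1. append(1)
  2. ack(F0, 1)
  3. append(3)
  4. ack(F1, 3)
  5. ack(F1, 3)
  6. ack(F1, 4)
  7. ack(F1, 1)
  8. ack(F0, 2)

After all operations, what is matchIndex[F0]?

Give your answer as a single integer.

Op 1: append 1 -> log_len=1
Op 2: F0 acks idx 1 -> match: F0=1 F1=0; commitIndex=1
Op 3: append 3 -> log_len=4
Op 4: F1 acks idx 3 -> match: F0=1 F1=3; commitIndex=3
Op 5: F1 acks idx 3 -> match: F0=1 F1=3; commitIndex=3
Op 6: F1 acks idx 4 -> match: F0=1 F1=4; commitIndex=4
Op 7: F1 acks idx 1 -> match: F0=1 F1=4; commitIndex=4
Op 8: F0 acks idx 2 -> match: F0=2 F1=4; commitIndex=4

Answer: 2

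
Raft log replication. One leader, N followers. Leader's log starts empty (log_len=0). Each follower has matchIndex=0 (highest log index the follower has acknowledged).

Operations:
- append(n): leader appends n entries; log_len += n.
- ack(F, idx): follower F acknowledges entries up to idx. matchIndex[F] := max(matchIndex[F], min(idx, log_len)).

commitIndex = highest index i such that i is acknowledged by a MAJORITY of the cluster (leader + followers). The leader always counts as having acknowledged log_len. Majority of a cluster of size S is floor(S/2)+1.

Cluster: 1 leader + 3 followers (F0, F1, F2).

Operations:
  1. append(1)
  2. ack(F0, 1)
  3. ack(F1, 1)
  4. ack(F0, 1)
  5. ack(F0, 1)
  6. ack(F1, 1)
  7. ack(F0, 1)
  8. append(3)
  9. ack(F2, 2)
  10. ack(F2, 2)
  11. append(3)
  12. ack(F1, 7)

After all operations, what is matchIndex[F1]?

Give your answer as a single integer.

Answer: 7

Derivation:
Op 1: append 1 -> log_len=1
Op 2: F0 acks idx 1 -> match: F0=1 F1=0 F2=0; commitIndex=0
Op 3: F1 acks idx 1 -> match: F0=1 F1=1 F2=0; commitIndex=1
Op 4: F0 acks idx 1 -> match: F0=1 F1=1 F2=0; commitIndex=1
Op 5: F0 acks idx 1 -> match: F0=1 F1=1 F2=0; commitIndex=1
Op 6: F1 acks idx 1 -> match: F0=1 F1=1 F2=0; commitIndex=1
Op 7: F0 acks idx 1 -> match: F0=1 F1=1 F2=0; commitIndex=1
Op 8: append 3 -> log_len=4
Op 9: F2 acks idx 2 -> match: F0=1 F1=1 F2=2; commitIndex=1
Op 10: F2 acks idx 2 -> match: F0=1 F1=1 F2=2; commitIndex=1
Op 11: append 3 -> log_len=7
Op 12: F1 acks idx 7 -> match: F0=1 F1=7 F2=2; commitIndex=2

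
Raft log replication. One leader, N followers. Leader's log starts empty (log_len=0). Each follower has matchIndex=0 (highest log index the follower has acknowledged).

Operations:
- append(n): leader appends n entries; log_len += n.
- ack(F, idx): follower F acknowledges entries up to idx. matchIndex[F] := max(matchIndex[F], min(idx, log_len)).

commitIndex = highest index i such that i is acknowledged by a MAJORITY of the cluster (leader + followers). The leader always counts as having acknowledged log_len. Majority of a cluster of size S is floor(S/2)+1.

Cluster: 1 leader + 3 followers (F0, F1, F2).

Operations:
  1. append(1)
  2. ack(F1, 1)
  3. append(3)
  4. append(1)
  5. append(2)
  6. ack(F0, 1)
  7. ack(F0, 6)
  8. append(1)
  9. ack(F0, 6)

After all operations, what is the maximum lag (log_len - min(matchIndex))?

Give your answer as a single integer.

Answer: 8

Derivation:
Op 1: append 1 -> log_len=1
Op 2: F1 acks idx 1 -> match: F0=0 F1=1 F2=0; commitIndex=0
Op 3: append 3 -> log_len=4
Op 4: append 1 -> log_len=5
Op 5: append 2 -> log_len=7
Op 6: F0 acks idx 1 -> match: F0=1 F1=1 F2=0; commitIndex=1
Op 7: F0 acks idx 6 -> match: F0=6 F1=1 F2=0; commitIndex=1
Op 8: append 1 -> log_len=8
Op 9: F0 acks idx 6 -> match: F0=6 F1=1 F2=0; commitIndex=1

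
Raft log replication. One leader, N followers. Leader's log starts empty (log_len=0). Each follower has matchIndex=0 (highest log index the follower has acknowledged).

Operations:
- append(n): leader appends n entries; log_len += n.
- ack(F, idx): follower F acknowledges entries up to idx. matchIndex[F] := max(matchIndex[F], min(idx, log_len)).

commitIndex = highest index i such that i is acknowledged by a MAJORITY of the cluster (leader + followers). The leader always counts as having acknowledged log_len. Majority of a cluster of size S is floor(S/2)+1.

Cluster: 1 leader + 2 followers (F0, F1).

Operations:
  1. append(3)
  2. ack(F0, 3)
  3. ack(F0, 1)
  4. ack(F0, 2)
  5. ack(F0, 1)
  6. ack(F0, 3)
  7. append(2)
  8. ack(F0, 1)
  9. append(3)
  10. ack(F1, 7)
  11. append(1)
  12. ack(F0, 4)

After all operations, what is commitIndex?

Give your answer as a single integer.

Op 1: append 3 -> log_len=3
Op 2: F0 acks idx 3 -> match: F0=3 F1=0; commitIndex=3
Op 3: F0 acks idx 1 -> match: F0=3 F1=0; commitIndex=3
Op 4: F0 acks idx 2 -> match: F0=3 F1=0; commitIndex=3
Op 5: F0 acks idx 1 -> match: F0=3 F1=0; commitIndex=3
Op 6: F0 acks idx 3 -> match: F0=3 F1=0; commitIndex=3
Op 7: append 2 -> log_len=5
Op 8: F0 acks idx 1 -> match: F0=3 F1=0; commitIndex=3
Op 9: append 3 -> log_len=8
Op 10: F1 acks idx 7 -> match: F0=3 F1=7; commitIndex=7
Op 11: append 1 -> log_len=9
Op 12: F0 acks idx 4 -> match: F0=4 F1=7; commitIndex=7

Answer: 7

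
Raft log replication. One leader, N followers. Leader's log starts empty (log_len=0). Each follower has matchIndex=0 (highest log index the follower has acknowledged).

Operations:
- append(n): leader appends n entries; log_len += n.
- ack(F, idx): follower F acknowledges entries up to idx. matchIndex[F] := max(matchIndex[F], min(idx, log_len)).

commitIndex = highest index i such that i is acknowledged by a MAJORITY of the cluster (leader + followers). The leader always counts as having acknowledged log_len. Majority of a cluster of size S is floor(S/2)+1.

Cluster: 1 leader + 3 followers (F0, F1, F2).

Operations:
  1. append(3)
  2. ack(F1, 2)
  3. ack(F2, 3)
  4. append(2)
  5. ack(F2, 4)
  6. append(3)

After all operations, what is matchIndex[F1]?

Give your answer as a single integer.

Op 1: append 3 -> log_len=3
Op 2: F1 acks idx 2 -> match: F0=0 F1=2 F2=0; commitIndex=0
Op 3: F2 acks idx 3 -> match: F0=0 F1=2 F2=3; commitIndex=2
Op 4: append 2 -> log_len=5
Op 5: F2 acks idx 4 -> match: F0=0 F1=2 F2=4; commitIndex=2
Op 6: append 3 -> log_len=8

Answer: 2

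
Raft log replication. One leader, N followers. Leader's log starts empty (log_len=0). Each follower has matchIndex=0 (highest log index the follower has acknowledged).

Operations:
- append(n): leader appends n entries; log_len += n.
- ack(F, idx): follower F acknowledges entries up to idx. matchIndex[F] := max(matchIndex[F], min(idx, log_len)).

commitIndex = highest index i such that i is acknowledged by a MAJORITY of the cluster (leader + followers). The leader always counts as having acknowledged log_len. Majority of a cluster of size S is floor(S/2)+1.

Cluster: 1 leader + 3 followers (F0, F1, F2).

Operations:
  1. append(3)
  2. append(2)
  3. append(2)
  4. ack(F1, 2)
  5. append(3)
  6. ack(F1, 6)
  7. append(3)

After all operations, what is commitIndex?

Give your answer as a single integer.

Answer: 0

Derivation:
Op 1: append 3 -> log_len=3
Op 2: append 2 -> log_len=5
Op 3: append 2 -> log_len=7
Op 4: F1 acks idx 2 -> match: F0=0 F1=2 F2=0; commitIndex=0
Op 5: append 3 -> log_len=10
Op 6: F1 acks idx 6 -> match: F0=0 F1=6 F2=0; commitIndex=0
Op 7: append 3 -> log_len=13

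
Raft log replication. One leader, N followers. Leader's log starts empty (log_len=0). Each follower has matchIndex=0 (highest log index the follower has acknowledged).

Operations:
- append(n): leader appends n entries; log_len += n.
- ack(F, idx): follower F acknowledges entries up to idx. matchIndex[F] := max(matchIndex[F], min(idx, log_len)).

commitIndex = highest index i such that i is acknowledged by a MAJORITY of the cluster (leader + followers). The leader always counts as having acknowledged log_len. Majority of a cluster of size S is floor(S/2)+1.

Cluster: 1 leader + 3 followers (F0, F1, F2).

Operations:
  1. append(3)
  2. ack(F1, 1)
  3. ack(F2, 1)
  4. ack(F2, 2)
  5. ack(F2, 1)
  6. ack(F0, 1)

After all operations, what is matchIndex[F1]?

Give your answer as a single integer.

Op 1: append 3 -> log_len=3
Op 2: F1 acks idx 1 -> match: F0=0 F1=1 F2=0; commitIndex=0
Op 3: F2 acks idx 1 -> match: F0=0 F1=1 F2=1; commitIndex=1
Op 4: F2 acks idx 2 -> match: F0=0 F1=1 F2=2; commitIndex=1
Op 5: F2 acks idx 1 -> match: F0=0 F1=1 F2=2; commitIndex=1
Op 6: F0 acks idx 1 -> match: F0=1 F1=1 F2=2; commitIndex=1

Answer: 1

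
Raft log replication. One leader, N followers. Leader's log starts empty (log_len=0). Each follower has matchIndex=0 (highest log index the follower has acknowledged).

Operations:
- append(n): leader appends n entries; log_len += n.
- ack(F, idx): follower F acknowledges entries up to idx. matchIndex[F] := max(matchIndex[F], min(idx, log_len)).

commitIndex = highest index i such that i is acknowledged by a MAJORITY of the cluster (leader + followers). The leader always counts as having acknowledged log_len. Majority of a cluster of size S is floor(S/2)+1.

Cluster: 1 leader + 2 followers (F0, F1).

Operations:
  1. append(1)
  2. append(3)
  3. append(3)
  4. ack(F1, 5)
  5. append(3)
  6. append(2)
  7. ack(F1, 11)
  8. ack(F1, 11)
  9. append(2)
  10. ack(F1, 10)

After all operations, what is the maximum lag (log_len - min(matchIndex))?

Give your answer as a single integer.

Answer: 14

Derivation:
Op 1: append 1 -> log_len=1
Op 2: append 3 -> log_len=4
Op 3: append 3 -> log_len=7
Op 4: F1 acks idx 5 -> match: F0=0 F1=5; commitIndex=5
Op 5: append 3 -> log_len=10
Op 6: append 2 -> log_len=12
Op 7: F1 acks idx 11 -> match: F0=0 F1=11; commitIndex=11
Op 8: F1 acks idx 11 -> match: F0=0 F1=11; commitIndex=11
Op 9: append 2 -> log_len=14
Op 10: F1 acks idx 10 -> match: F0=0 F1=11; commitIndex=11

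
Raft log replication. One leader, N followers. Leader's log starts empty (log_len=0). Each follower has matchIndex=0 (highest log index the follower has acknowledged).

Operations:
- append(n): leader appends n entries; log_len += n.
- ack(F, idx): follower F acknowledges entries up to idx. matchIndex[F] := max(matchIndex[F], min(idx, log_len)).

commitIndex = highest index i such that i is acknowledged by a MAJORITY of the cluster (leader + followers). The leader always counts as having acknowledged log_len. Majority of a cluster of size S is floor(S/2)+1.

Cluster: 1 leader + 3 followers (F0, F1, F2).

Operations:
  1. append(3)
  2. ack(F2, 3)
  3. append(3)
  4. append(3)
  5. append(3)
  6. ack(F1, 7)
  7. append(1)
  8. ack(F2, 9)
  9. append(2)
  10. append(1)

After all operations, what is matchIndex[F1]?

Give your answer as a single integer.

Answer: 7

Derivation:
Op 1: append 3 -> log_len=3
Op 2: F2 acks idx 3 -> match: F0=0 F1=0 F2=3; commitIndex=0
Op 3: append 3 -> log_len=6
Op 4: append 3 -> log_len=9
Op 5: append 3 -> log_len=12
Op 6: F1 acks idx 7 -> match: F0=0 F1=7 F2=3; commitIndex=3
Op 7: append 1 -> log_len=13
Op 8: F2 acks idx 9 -> match: F0=0 F1=7 F2=9; commitIndex=7
Op 9: append 2 -> log_len=15
Op 10: append 1 -> log_len=16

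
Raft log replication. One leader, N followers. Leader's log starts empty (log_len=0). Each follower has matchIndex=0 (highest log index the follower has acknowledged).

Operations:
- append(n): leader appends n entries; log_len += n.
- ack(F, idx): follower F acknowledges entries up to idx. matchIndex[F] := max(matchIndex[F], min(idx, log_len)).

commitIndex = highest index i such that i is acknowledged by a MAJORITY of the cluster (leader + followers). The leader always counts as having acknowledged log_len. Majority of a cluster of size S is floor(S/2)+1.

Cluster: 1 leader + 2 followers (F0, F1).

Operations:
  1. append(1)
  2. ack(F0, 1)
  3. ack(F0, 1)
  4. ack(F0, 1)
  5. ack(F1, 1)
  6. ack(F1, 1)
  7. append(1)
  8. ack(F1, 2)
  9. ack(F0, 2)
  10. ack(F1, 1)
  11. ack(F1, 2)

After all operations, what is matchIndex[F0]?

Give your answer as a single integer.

Op 1: append 1 -> log_len=1
Op 2: F0 acks idx 1 -> match: F0=1 F1=0; commitIndex=1
Op 3: F0 acks idx 1 -> match: F0=1 F1=0; commitIndex=1
Op 4: F0 acks idx 1 -> match: F0=1 F1=0; commitIndex=1
Op 5: F1 acks idx 1 -> match: F0=1 F1=1; commitIndex=1
Op 6: F1 acks idx 1 -> match: F0=1 F1=1; commitIndex=1
Op 7: append 1 -> log_len=2
Op 8: F1 acks idx 2 -> match: F0=1 F1=2; commitIndex=2
Op 9: F0 acks idx 2 -> match: F0=2 F1=2; commitIndex=2
Op 10: F1 acks idx 1 -> match: F0=2 F1=2; commitIndex=2
Op 11: F1 acks idx 2 -> match: F0=2 F1=2; commitIndex=2

Answer: 2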